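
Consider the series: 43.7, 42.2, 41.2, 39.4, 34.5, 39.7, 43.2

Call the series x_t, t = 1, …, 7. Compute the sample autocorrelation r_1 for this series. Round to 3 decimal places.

Mean x̄ = (43.7 + 42.2 + 41.2 + 39.4 + 34.5 + 39.7 + 43.2)/7 = 40.5571
Numerator Σ_{t=1}^{6}(x_t−x̄)(x_{t+1}−x̄) = 15.4110
Denominator Σ(x_t−x̄)² = 58.7371
r_1 = 15.4110 / 58.7371 = 0.262

0.262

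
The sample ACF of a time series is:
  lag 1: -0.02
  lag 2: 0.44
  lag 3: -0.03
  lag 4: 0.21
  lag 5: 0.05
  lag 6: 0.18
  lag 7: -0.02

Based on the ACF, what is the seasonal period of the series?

2

The largest autocorrelation is r_2 = 0.44, with weaker echoes at lags 4 (0.21) and 6 (0.18); the remaining lags stay at or below 0.05.
The dominant spike at lag 2 indicates a seasonal period of 2.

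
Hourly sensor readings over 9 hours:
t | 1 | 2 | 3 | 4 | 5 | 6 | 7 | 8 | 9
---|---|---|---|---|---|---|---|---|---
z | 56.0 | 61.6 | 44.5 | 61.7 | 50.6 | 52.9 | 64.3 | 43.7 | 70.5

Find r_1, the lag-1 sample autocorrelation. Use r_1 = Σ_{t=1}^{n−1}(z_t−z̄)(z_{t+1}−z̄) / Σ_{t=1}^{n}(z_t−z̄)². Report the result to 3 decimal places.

-0.673

Mean z̄ = (56.0 + 61.6 + 44.5 + 61.7 + 50.6 + 52.9 + 64.3 + 43.7 + 70.5)/9 = 56.2000
Numerator Σ_{t=1}^{8}(z_t−z̄)(z_{t+1}−z̄) = -447.6600
Denominator Σ(z_t−z̄)² = 664.9400
r_1 = -447.6600 / 664.9400 = -0.673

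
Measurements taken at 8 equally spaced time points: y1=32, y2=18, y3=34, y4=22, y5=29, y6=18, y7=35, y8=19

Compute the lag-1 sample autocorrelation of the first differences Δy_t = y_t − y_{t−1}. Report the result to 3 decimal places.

First differences Δy: -14, 16, -12, 7, -11, 17, -16
Mean of differences = -1.8571
Numerator Σ(Δy_t−Δȳ)(Δy_{t+1}−Δȳ) = -1007.8776
Denominator Σ(Δy_t−Δȳ)² = 1286.8571
r_1(Δy) = -1007.8776 / 1286.8571 = -0.783

-0.783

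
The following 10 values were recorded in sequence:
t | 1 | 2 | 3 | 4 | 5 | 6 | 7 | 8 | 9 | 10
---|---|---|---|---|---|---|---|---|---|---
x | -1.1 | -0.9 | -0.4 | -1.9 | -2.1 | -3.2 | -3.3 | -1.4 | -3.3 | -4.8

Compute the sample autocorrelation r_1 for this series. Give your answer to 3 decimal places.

Mean x̄ = (-1.1 − 0.9 − 0.4 − 1.9 − 2.1 − 3.2 − 3.3 − 1.4 − 3.3 − 4.8)/10 = -2.2400
Numerator Σ_{t=1}^{9}(x_t−x̄)(x_{t+1}−x̄) = 6.4824
Denominator Σ(x_t−x̄)² = 17.0440
r_1 = 6.4824 / 17.0440 = 0.380

0.380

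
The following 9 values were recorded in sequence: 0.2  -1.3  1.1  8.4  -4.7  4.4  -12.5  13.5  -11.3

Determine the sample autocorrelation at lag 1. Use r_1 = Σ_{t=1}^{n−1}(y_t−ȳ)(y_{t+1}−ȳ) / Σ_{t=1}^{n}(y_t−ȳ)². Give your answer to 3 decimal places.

-0.735

Mean ȳ = (0.2 − 1.3 + 1.1 + 8.4 − 4.7 + 4.4 − 12.5 + 13.5 − 11.3)/9 = -0.2444
Numerator Σ_{t=1}^{8}(y_t−ȳ)(y_{t+1}−ȳ) = -426.7942
Denominator Σ(y_t−ȳ)² = 580.6022
r_1 = -426.7942 / 580.6022 = -0.735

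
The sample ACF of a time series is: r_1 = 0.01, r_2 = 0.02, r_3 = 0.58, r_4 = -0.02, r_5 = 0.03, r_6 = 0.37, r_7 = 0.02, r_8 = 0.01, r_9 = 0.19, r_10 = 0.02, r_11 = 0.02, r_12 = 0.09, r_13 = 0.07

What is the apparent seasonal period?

The largest autocorrelation is r_3 = 0.58, with weaker echoes at lags 6 (0.37) and 9 (0.19); the remaining lags stay at or below 0.09.
The dominant spike at lag 3 indicates a seasonal period of 3.

3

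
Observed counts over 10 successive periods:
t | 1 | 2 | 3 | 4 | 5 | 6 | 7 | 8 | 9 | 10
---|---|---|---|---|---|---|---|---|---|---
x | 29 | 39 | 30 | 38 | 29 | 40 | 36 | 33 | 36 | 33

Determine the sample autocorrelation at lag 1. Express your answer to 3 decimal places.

-0.709

Mean x̄ = (29 + 39 + 30 + 38 + 29 + 40 + 36 + 33 + 36 + 33)/10 = 34.3000
Numerator Σ_{t=1}^{9}(x_t−x̄)(x_{t+1}−x̄) = -107.7900
Denominator Σ(x_t−x̄)² = 152.1000
r_1 = -107.7900 / 152.1000 = -0.709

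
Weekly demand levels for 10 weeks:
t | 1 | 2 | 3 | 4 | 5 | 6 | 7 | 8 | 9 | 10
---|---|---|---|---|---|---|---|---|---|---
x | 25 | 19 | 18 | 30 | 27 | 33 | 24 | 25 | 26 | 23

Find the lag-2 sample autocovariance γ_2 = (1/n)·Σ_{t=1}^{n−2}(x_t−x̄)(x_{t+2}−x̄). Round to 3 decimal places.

-0.700

Mean x̄ = (25 + 19 + 18 + 30 + 27 + 33 + 24 + 25 + 26 + 23)/10 = 25.0000
Σ_{t=1}^{8}(x_t−x̄)(x_{t+2}−x̄) = -7.0000
γ_2 = -7.0000 / 10 = -0.700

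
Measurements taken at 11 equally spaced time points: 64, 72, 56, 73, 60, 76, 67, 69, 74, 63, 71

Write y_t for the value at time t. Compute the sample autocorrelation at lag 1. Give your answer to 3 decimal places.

-0.691

Mean ȳ = (64 + 72 + 56 + 73 + 60 + 76 + 67 + 69 + 74 + 63 + 71)/11 = 67.7273
Numerator Σ_{t=1}^{10}(y_t−ȳ)(y_{t+1}−ȳ) = -276.6198
Denominator Σ(y_t−ȳ)² = 400.1818
r_1 = -276.6198 / 400.1818 = -0.691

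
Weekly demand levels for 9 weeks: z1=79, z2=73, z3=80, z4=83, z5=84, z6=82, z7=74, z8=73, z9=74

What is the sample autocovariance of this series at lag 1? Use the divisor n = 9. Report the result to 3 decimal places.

8.111

Mean z̄ = (79 + 73 + 80 + 83 + 84 + 82 + 74 + 73 + 74)/9 = 78.0000
Σ_{t=1}^{8}(z_t−z̄)(z_{t+1}−z̄) = 73.0000
γ_1 = 73.0000 / 9 = 8.111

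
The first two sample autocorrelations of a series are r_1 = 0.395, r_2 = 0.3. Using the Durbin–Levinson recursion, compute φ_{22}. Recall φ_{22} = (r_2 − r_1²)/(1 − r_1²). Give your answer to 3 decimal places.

0.171

φ_{22} = (r_2 − r_1²) / (1 − r_1²)
r_1² = (0.395)² = 0.156025
Numerator = 0.3 − 0.1560 = 0.1440; denominator = 1 − 0.1560 = 0.8440
φ_{22} = 0.1440 / 0.8440 = 0.171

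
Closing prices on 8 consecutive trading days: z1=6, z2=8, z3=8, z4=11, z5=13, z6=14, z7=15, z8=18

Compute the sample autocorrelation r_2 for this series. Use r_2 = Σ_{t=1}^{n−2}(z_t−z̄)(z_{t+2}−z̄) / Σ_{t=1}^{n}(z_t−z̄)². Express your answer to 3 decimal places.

Mean z̄ = (6 + 8 + 8 + 11 + 13 + 14 + 15 + 18)/8 = 11.6250
Σ(z_t−z̄)(z_{t+2}−z̄) = (20.3906) + (2.2656) + (-4.9844) + (-1.4844) + (4.6406) + (15.1406) = 35.9688
Denominator Σ(z_t−z̄)² = 117.8750
r_2 = 35.9688 / 117.8750 = 0.305

0.305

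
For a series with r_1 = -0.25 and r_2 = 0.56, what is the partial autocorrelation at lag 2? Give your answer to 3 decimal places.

0.531

φ_{22} = (r_2 − r_1²) / (1 − r_1²)
r_1² = (-0.25)² = 0.0625
Numerator = 0.56 − 0.0625 = 0.4975; denominator = 1 − 0.0625 = 0.9375
φ_{22} = 0.4975 / 0.9375 = 0.531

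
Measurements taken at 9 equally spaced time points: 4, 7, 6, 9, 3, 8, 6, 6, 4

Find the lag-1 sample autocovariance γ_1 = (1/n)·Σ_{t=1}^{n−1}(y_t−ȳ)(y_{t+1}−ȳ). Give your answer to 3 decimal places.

-1.853

Mean ȳ = (4 + 7 + 6 + 9 + 3 + 8 + 6 + 6 + 4)/9 = 5.8889
Σ_{t=1}^{8}(y_t−ȳ)(y_{t+1}−ȳ) = -16.6790
γ_1 = -16.6790 / 9 = -1.853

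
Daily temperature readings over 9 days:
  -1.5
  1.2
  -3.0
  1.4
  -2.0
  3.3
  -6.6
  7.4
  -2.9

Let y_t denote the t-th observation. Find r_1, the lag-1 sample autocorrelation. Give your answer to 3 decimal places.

-0.817

Mean ȳ = (-1.5 + 1.2 − 3.0 + 1.4 − 2.0 + 3.3 − 6.6 + 7.4 − 2.9)/9 = -0.3000
Numerator Σ_{t=1}^{8}(y_t−ȳ)(y_{t+1}−ȳ) = -110.6600
Denominator Σ(y_t−ȳ)² = 135.4600
r_1 = -110.6600 / 135.4600 = -0.817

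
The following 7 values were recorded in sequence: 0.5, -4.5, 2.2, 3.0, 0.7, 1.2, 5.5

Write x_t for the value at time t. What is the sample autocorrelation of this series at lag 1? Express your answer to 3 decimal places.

Mean x̄ = (0.5 − 4.5 + 2.2 + 3.0 + 0.7 + 1.2 + 5.5)/7 = 1.2286
Numerator Σ_{t=1}^{6}(x_t−x̄)(x_{t+1}−x̄) = -0.7137
Denominator Σ(x_t−x̄)² = 55.9543
r_1 = -0.7137 / 55.9543 = -0.013

-0.013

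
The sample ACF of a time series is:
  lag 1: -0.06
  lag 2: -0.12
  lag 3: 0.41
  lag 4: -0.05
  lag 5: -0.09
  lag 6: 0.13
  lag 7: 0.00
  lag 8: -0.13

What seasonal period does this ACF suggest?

3

The largest autocorrelation is r_3 = 0.41; the remaining lags stay at or below 0.13.
The dominant spike at lag 3 indicates a seasonal period of 3.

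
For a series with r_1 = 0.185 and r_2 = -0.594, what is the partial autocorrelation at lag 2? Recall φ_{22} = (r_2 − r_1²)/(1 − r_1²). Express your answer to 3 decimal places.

-0.650

φ_{22} = (r_2 − r_1²) / (1 − r_1²)
r_1² = (0.185)² = 0.034225
Numerator = -0.594 − 0.0342 = -0.6282; denominator = 1 − 0.0342 = 0.9658
φ_{22} = -0.6282 / 0.9658 = -0.650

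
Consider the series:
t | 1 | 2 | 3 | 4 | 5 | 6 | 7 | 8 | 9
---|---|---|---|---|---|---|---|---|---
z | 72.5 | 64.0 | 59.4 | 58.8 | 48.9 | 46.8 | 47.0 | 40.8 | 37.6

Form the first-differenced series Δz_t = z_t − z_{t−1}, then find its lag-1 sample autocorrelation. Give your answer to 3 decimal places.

First differences Δz: -8.5, -4.6, -0.6, -9.9, -2.1, 0.2, -6.2, -3.2
Mean of differences = -4.3625
Numerator Σ(Δz_t−Δz̄)(Δz_{t+1}−Δz̄) = -33.4714
Denominator Σ(Δz_t−Δz̄)² = 92.6588
r_1(Δz) = -33.4714 / 92.6588 = -0.361

-0.361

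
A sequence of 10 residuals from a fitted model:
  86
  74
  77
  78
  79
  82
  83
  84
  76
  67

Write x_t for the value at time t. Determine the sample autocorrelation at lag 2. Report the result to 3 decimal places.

Mean x̄ = (86 + 74 + 77 + 78 + 79 + 82 + 83 + 84 + 76 + 67)/10 = 78.6000
Numerator Σ_{t=1}^{8}(x_t−x̄)(x_{t+2}−x̄) = -65.7200
Denominator Σ(x_t−x̄)² = 280.4000
r_2 = -65.7200 / 280.4000 = -0.234

-0.234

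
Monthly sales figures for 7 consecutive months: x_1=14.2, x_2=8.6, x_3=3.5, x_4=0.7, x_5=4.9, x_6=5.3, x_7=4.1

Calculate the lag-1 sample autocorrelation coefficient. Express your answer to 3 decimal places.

0.311

Mean x̄ = (14.2 + 8.6 + 3.5 + 0.7 + 4.9 + 5.3 + 4.1)/7 = 5.9000
Deviations from mean: 8.3000, 2.7000, -2.4000, -5.2000, -1.0000, -0.6000, -1.8000
Numerator Σ_{t=1}^{6}(x_t−x̄)(x_{t+1}−x̄) = 35.2900
Denominator Σ(x_t−x̄)² = 113.5800
r_1 = 35.2900 / 113.5800 = 0.311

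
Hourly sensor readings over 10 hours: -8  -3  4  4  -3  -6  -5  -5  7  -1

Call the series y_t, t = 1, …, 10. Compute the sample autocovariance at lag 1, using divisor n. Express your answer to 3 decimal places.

3.324

Mean ȳ = (-8 − 3 + 4 + 4 − 3 − 6 − 5 − 5 + 7 − 1)/10 = -1.6000
Σ_{t=1}^{9}(y_t−ȳ)(y_{t+1}−ȳ) = 33.2400
γ_1 = 33.2400 / 10 = 3.324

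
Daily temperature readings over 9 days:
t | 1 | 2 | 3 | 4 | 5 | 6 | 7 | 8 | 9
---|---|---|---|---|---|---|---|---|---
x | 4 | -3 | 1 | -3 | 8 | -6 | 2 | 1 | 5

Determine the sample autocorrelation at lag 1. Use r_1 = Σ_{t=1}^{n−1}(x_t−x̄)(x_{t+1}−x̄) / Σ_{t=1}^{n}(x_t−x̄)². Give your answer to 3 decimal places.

Mean x̄ = (4 − 3 + 1 − 3 + 8 − 6 + 2 + 1 + 5)/9 = 1.0000
Numerator Σ_{t=1}^{8}(x_t−x̄)(x_{t+1}−x̄) = -96.0000
Denominator Σ(x_t−x̄)² = 156.0000
r_1 = -96.0000 / 156.0000 = -0.615

-0.615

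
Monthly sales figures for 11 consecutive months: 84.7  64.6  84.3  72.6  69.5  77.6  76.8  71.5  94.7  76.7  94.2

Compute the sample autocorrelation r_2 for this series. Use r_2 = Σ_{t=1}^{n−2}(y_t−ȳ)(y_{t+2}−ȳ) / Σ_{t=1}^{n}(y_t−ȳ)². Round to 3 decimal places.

Mean ȳ = (84.7 + 64.6 + 84.3 + 72.6 + 69.5 + 77.6 + 76.8 + 71.5 + 94.7 + 76.7 + 94.2)/11 = 78.8364
Numerator Σ_{t=1}^{9}(y_t−ȳ)(y_{t+2}−ȳ) = 332.6946
Denominator Σ(y_t−ȳ)² = 944.7255
r_2 = 332.6946 / 944.7255 = 0.352

0.352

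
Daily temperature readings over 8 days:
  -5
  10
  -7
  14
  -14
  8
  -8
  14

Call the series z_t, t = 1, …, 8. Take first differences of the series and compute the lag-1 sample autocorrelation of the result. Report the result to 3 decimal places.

-0.851

First differences Δz: 15, -17, 21, -28, 22, -16, 22
Mean of differences = 2.7143
Numerator Σ(Δz_t−Δz̄)(Δz_{t+1}−Δz̄) = -2478.5102
Denominator Σ(Δz_t−Δz̄)² = 2911.4286
r_1(Δz) = -2478.5102 / 2911.4286 = -0.851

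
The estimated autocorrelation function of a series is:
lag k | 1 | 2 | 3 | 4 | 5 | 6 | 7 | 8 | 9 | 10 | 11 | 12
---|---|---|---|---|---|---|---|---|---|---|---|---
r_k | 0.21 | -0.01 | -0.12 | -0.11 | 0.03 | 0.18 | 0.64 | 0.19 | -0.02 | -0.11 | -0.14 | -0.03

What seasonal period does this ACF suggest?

The largest autocorrelation is r_7 = 0.64; the remaining lags stay at or below 0.21.
The dominant spike at lag 7 indicates a seasonal period of 7.

7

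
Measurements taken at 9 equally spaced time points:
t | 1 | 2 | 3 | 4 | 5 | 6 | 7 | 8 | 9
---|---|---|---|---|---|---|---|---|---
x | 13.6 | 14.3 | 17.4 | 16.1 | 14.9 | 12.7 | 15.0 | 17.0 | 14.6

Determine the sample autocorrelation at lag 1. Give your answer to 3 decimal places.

0.058

Mean x̄ = (13.6 + 14.3 + 17.4 + 16.1 + 14.9 + 12.7 + 15.0 + 17.0 + 14.6)/9 = 15.0667
Numerator Σ_{t=1}^{8}(x_t−x̄)(x_{t+1}−x̄) = 1.0956
Denominator Σ(x_t−x̄)² = 18.8400
r_1 = 1.0956 / 18.8400 = 0.058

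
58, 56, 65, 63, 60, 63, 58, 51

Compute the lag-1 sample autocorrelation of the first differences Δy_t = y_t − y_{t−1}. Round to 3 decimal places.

-0.103

First differences Δy: -2, 9, -2, -3, 3, -5, -7
Mean of differences = -1.0000
Numerator Σ(Δy_t−Δȳ)(Δy_{t+1}−Δȳ) = -18.0000
Denominator Σ(Δy_t−Δȳ)² = 174.0000
r_1(Δy) = -18.0000 / 174.0000 = -0.103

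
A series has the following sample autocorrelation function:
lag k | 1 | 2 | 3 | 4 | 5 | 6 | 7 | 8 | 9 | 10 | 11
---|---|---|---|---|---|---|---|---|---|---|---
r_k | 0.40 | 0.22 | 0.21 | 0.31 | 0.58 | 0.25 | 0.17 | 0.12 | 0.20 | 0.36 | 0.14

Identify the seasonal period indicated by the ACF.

The largest autocorrelation is r_5 = 0.58; the remaining lags stay at or below 0.40. The elevated value at lag 1 (0.40), dropping to 0.22 at lag 2, reflects decaying short-term dependence rather than seasonality.
The dominant spike at lag 5 indicates a seasonal period of 5.

5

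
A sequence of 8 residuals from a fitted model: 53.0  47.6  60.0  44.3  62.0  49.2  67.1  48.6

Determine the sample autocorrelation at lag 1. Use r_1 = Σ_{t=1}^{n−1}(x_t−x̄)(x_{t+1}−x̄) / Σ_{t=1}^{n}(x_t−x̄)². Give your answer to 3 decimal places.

-0.739

Mean x̄ = (53.0 + 47.6 + 60.0 + 44.3 + 62.0 + 49.2 + 67.1 + 48.6)/8 = 53.9750
Deviations from mean: -0.9750, -6.3750, 6.0250, -9.6750, 8.0250, -4.7750, 13.1250, -5.3750
Numerator Σ_{t=1}^{7}(x_t−x̄)(x_{t+1}−x̄) = -339.6656
Denominator Σ(x_t−x̄)² = 459.8550
r_1 = -339.6656 / 459.8550 = -0.739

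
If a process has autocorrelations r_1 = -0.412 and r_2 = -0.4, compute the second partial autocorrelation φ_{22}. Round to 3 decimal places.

φ_{22} = (r_2 − r_1²) / (1 − r_1²)
r_1² = (-0.412)² = 0.169744
Numerator = -0.4 − 0.1697 = -0.5697; denominator = 1 − 0.1697 = 0.8303
φ_{22} = -0.5697 / 0.8303 = -0.686

-0.686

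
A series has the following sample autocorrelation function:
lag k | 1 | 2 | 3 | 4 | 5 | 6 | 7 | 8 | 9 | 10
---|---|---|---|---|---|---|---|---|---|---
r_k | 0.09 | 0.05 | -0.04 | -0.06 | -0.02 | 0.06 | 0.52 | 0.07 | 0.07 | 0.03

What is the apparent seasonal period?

7

The largest autocorrelation is r_7 = 0.52; the remaining lags stay at or below 0.09.
The dominant spike at lag 7 indicates a seasonal period of 7.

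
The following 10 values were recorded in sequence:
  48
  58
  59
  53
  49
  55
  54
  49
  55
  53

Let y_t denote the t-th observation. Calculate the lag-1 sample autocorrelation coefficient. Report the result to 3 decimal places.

Mean ȳ = (48 + 58 + 59 + 53 + 49 + 55 + 54 + 49 + 55 + 53)/10 = 53.3000
Numerator Σ_{t=1}^{9}(y_t−ȳ)(y_{t+1}−ȳ) = -15.4900
Denominator Σ(y_t−ȳ)² = 126.1000
r_1 = -15.4900 / 126.1000 = -0.123

-0.123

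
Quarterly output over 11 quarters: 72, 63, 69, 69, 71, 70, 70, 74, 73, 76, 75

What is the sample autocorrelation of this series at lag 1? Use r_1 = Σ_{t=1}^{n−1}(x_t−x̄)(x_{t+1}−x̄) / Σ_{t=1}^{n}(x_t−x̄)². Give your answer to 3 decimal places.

0.360

Mean x̄ = (72 + 63 + 69 + 69 + 71 + 70 + 70 + 74 + 73 + 76 + 75)/11 = 71.0909
Numerator Σ_{t=1}^{10}(x_t−x̄)(x_{t+1}−x̄) = 46.3554
Denominator Σ(x_t−x̄)² = 128.9091
r_1 = 46.3554 / 128.9091 = 0.360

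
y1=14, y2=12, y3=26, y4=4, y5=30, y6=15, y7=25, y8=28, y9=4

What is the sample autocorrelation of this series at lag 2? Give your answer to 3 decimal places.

Mean ȳ = (14 + 12 + 26 + 4 + 30 + 15 + 25 + 28 + 4)/9 = 17.5556
Σ(y_t−ȳ)(y_{t+2}−ȳ) = (-30.0247) + (75.3086) + (105.0864) + (34.6420) + (92.6420) + (-26.6914) + (-100.9136) = 150.0494
Denominator Σ(y_t−ȳ)² = 808.2222
r_2 = 150.0494 / 808.2222 = 0.186

0.186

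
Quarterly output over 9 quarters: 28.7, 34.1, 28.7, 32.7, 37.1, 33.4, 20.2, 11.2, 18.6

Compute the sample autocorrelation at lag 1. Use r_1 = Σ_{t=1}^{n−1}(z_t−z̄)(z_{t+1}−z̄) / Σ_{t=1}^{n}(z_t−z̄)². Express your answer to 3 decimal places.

0.587

Mean z̄ = (28.7 + 34.1 + 28.7 + 32.7 + 37.1 + 33.4 + 20.2 + 11.2 + 18.6)/9 = 27.1889
Numerator Σ_{t=1}^{8}(z_t−z̄)(z_{t+1}−z̄) = 351.0577
Denominator Σ(z_t−z̄)² = 597.7689
r_1 = 351.0577 / 597.7689 = 0.587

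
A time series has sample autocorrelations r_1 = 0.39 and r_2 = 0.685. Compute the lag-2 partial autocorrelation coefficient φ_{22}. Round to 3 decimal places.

0.628

φ_{22} = (r_2 − r_1²) / (1 − r_1²)
r_1² = (0.39)² = 0.1521
Numerator = 0.685 − 0.1521 = 0.5329; denominator = 1 − 0.1521 = 0.8479
φ_{22} = 0.5329 / 0.8479 = 0.628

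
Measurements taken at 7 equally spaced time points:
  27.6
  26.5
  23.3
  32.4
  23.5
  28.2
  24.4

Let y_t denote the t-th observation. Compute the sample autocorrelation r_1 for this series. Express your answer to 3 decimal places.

Mean ȳ = (27.6 + 26.5 + 23.3 + 32.4 + 23.5 + 28.2 + 24.4)/7 = 26.5571
Deviations from mean: 1.0429, -0.0571, -3.2571, 5.8429, -3.0571, 1.6429, -2.1571
Numerator Σ_{t=1}^{6}(y_t−ȳ)(y_{t+1}−ȳ) = -45.3333
Denominator Σ(y_t−ȳ)² = 62.5371
r_1 = -45.3333 / 62.5371 = -0.725

-0.725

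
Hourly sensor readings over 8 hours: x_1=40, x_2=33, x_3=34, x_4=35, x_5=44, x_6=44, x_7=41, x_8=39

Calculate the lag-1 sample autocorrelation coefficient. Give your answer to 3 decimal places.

0.442

Mean x̄ = (40 + 33 + 34 + 35 + 44 + 44 + 41 + 39)/8 = 38.7500
Deviations from mean: 1.2500, -5.7500, -4.7500, -3.7500, 5.2500, 5.2500, 2.2500, 0.2500
Σ(x_t−x̄)(x_{t+1}−x̄) = (-7.1875) + (27.3125) + (17.8125) + (-19.6875) + (27.5625) + (11.8125) + (0.5625) = 58.1875
Denominator Σ(x_t−x̄)² = 131.5000
r_1 = 58.1875 / 131.5000 = 0.442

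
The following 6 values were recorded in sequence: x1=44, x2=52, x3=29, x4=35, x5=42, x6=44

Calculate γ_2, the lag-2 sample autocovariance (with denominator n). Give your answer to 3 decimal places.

Mean x̄ = (44 + 52 + 29 + 35 + 42 + 44)/6 = 41.0000
Deviations: 3.0000, 11.0000, -12.0000, -6.0000, 1.0000, 3.0000
Σ_{t=1}^{4}(x_t−x̄)(x_{t+2}−x̄) = -132.0000
γ_2 = -132.0000 / 6 = -22.000

-22.000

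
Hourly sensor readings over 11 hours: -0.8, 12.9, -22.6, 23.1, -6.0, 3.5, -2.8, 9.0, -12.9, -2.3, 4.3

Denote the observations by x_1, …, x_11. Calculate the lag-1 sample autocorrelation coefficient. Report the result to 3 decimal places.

-0.727

Mean x̄ = (-0.8 + 12.9 − 22.6 + 23.1 − 6.0 + 3.5 − 2.8 + 9.0 − 12.9 − 2.3 + 4.3)/11 = 0.4909
Numerator Σ_{t=1}^{10}(x_t−x̄)(x_{t+1}−x̄) = -1116.0137
Denominator Σ(x_t−x̄)² = 1536.0491
r_1 = -1116.0137 / 1536.0491 = -0.727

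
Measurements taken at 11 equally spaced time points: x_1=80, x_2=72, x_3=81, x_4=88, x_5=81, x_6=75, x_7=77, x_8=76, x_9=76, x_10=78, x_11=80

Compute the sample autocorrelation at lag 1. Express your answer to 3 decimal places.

0.162

Mean x̄ = (80 + 72 + 81 + 88 + 81 + 75 + 77 + 76 + 76 + 78 + 80)/11 = 78.5455
Numerator Σ_{t=1}^{10}(x_t−x̄)(x_{t+1}−x̄) = 28.6116
Denominator Σ(x_t−x̄)² = 176.7273
r_1 = 28.6116 / 176.7273 = 0.162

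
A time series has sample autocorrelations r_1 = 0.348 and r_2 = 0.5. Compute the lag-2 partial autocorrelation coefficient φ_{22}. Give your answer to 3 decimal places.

0.431

φ_{22} = (r_2 − r_1²) / (1 − r_1²)
r_1² = (0.348)² = 0.121104
Numerator = 0.5 − 0.1211 = 0.3789; denominator = 1 − 0.1211 = 0.8789
φ_{22} = 0.3789 / 0.8789 = 0.431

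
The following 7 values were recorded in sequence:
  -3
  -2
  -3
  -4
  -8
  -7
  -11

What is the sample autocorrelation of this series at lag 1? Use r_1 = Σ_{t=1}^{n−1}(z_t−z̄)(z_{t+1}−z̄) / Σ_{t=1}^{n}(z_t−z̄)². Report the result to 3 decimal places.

0.445

Mean z̄ = (-3 − 2 − 3 − 4 − 8 − 7 − 11)/7 = -5.4286
Numerator Σ_{t=1}^{6}(z_t−z̄)(z_{t+1}−z̄) = 29.2449
Denominator Σ(z_t−z̄)² = 65.7143
r_1 = 29.2449 / 65.7143 = 0.445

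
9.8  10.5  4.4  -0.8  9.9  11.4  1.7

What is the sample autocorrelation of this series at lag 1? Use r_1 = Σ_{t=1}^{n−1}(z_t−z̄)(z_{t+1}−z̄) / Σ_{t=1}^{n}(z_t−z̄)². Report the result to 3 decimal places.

-0.085

Mean z̄ = (9.8 + 10.5 + 4.4 − 0.8 + 9.9 + 11.4 + 1.7)/7 = 6.7000
Deviations from mean: 3.1000, 3.8000, -2.3000, -7.5000, 3.2000, 4.7000, -5.0000
Σ(z_t−z̄)(z_{t+1}−z̄) = (11.7800) + (-8.7400) + (17.2500) + (-24.0000) + (15.0400) + (-23.5000) = -12.1700
Denominator Σ(z_t−z̄)² = 142.9200
r_1 = -12.1700 / 142.9200 = -0.085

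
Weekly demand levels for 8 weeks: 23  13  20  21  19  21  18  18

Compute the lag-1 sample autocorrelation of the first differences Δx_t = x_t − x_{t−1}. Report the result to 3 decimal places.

First differences Δx: -10, 7, 1, -2, 2, -3, 0
Mean of differences = -0.7143
Numerator Σ(Δx_t−Δx̄)(Δx_{t+1}−Δx̄) = -71.9388
Denominator Σ(Δx_t−Δx̄)² = 163.4286
r_1(Δx) = -71.9388 / 163.4286 = -0.440

-0.440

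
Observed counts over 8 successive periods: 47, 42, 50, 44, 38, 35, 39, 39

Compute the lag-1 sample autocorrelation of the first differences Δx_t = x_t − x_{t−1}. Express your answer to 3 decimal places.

First differences Δx: -5, 8, -6, -6, -3, 4, 0
Mean of differences = -1.1429
Numerator Σ(Δx_t−Δx̄)(Δx_{t+1}−Δx̄) = -50.7347
Denominator Σ(Δx_t−Δx̄)² = 176.8571
r_1(Δx) = -50.7347 / 176.8571 = -0.287

-0.287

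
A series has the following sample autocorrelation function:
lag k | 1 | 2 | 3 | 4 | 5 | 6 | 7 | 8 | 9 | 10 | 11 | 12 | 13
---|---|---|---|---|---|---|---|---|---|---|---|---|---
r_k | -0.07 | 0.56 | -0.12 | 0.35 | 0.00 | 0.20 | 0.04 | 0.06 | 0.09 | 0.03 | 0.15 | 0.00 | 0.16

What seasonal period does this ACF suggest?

The largest autocorrelation is r_2 = 0.56, with weaker echoes at lags 4 (0.35) and 6 (0.20); the remaining lags stay at or below 0.16.
The dominant spike at lag 2 indicates a seasonal period of 2.

2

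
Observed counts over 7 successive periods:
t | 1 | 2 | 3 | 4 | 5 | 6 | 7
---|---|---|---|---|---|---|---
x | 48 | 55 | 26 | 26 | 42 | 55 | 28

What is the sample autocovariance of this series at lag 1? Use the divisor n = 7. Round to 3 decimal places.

Mean x̄ = (48 + 55 + 26 + 26 + 42 + 55 + 28)/7 = 40.0000
Deviations: 8.0000, 15.0000, -14.0000, -14.0000, 2.0000, 15.0000, -12.0000
Σ_{t=1}^{6}(x_t−x̄)(x_{t+1}−x̄) = -72.0000
γ_1 = -72.0000 / 7 = -10.286

-10.286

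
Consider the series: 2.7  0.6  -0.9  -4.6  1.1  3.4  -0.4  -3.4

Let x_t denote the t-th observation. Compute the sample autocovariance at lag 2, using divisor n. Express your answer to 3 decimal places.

-4.260

Mean x̄ = (2.7 + 0.6 − 0.9 − 4.6 + 1.1 + 3.4 − 0.4 − 3.4)/8 = -0.1875
Σ_{t=1}^{6}(x_t−x̄)(x_{t+2}−x̄) = -34.0778
γ_2 = -34.0778 / 8 = -4.260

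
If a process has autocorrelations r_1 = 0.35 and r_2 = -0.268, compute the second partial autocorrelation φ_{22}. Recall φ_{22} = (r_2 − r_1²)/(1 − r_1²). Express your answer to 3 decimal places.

-0.445

φ_{22} = (r_2 − r_1²) / (1 − r_1²)
r_1² = (0.35)² = 0.1225
Numerator = -0.268 − 0.1225 = -0.3905; denominator = 1 − 0.1225 = 0.8775
φ_{22} = -0.3905 / 0.8775 = -0.445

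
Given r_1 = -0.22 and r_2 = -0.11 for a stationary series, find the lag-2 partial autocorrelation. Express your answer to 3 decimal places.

φ_{22} = (r_2 − r_1²) / (1 − r_1²)
r_1² = (-0.22)² = 0.0484
Numerator = -0.11 − 0.0484 = -0.1584; denominator = 1 − 0.0484 = 0.9516
φ_{22} = -0.1584 / 0.9516 = -0.166

-0.166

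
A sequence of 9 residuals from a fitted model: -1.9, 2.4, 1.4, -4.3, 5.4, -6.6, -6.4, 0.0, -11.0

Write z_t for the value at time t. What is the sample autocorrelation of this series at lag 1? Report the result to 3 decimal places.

Mean z̄ = (-1.9 + 2.4 + 1.4 − 4.3 + 5.4 − 6.6 − 6.4 + 0.0 − 11.0)/9 = -2.3333
Numerator Σ_{t=1}^{8}(z_t−z̄)(z_{t+1}−z̄) = -48.1844
Denominator Σ(z_t−z̄)² = 215.5000
r_1 = -48.1844 / 215.5000 = -0.224

-0.224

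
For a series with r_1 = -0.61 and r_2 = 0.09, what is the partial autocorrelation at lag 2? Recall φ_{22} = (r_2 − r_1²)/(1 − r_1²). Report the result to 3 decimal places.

-0.449

φ_{22} = (r_2 − r_1²) / (1 − r_1²)
r_1² = (-0.61)² = 0.3721
Numerator = 0.09 − 0.3721 = -0.2821; denominator = 1 − 0.3721 = 0.6279
φ_{22} = -0.2821 / 0.6279 = -0.449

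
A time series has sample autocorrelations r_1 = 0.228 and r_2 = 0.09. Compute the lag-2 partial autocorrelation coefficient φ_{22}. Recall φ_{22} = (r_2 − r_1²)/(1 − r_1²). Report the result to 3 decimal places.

0.040

φ_{22} = (r_2 − r_1²) / (1 − r_1²)
r_1² = (0.228)² = 0.051984
Numerator = 0.09 − 0.0520 = 0.0380; denominator = 1 − 0.0520 = 0.9480
φ_{22} = 0.0380 / 0.9480 = 0.040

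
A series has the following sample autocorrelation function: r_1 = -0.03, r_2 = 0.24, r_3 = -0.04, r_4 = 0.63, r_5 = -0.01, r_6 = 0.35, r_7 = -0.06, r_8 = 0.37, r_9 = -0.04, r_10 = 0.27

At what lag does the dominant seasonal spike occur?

The largest autocorrelation is r_4 = 0.63, with a weaker echo at lag 8 (0.37); the remaining lags stay at or below 0.35.
The dominant spike at lag 4 indicates a seasonal period of 4.

4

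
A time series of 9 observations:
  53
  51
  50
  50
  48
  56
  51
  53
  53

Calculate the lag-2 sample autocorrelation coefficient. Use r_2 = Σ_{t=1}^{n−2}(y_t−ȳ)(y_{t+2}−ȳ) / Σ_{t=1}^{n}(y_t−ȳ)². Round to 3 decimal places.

0.116

Mean ȳ = (53 + 51 + 50 + 50 + 48 + 56 + 51 + 53 + 53)/9 = 51.6667
Σ(y_t−ȳ)(y_{t+2}−ȳ) = (-2.2222) + (1.1111) + (6.1111) + (-7.2222) + (2.4444) + (5.7778) + (-0.8889) = 5.1111
Denominator Σ(y_t−ȳ)² = 44.0000
r_2 = 5.1111 / 44.0000 = 0.116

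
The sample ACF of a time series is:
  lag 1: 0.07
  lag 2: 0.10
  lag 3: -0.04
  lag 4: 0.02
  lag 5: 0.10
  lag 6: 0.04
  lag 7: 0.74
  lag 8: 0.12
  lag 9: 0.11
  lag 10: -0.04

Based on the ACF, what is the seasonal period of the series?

The largest autocorrelation is r_7 = 0.74; the remaining lags stay at or below 0.12.
The dominant spike at lag 7 indicates a seasonal period of 7.

7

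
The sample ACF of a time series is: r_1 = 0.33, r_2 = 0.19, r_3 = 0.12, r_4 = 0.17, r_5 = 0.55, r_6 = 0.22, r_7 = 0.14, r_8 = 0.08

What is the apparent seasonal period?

5

The largest autocorrelation is r_5 = 0.55; the remaining lags stay at or below 0.33. The elevated value at lag 1 (0.33), dropping to 0.19 at lag 2, reflects decaying short-term dependence rather than seasonality.
The dominant spike at lag 5 indicates a seasonal period of 5.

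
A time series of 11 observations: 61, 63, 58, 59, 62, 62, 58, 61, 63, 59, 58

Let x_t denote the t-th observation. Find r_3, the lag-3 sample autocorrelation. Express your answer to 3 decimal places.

0.244

Mean x̄ = (61 + 63 + 58 + 59 + 62 + 62 + 58 + 61 + 63 + 59 + 58)/11 = 60.3636
Numerator Σ_{t=1}^{8}(x_t−x̄)(x_{t+3}−x̄) = 9.8760
Denominator Σ(x_t−x̄)² = 40.5455
r_3 = 9.8760 / 40.5455 = 0.244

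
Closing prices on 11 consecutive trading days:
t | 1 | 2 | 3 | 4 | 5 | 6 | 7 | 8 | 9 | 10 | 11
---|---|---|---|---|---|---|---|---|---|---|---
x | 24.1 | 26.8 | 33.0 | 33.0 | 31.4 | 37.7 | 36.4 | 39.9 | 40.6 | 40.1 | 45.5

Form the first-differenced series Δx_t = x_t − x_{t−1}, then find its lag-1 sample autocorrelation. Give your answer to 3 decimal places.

-0.462

First differences Δx: 2.7, 6.2, 0.0, -1.6, 6.3, -1.3, 3.5, 0.7, -0.5, 5.4
Mean of differences = 2.1400
Numerator Σ(Δx_t−Δx̄)(Δx_{t+1}−Δx̄) = -39.7216
Denominator Σ(Δx_t−Δx̄)² = 86.0240
r_1(Δx) = -39.7216 / 86.0240 = -0.462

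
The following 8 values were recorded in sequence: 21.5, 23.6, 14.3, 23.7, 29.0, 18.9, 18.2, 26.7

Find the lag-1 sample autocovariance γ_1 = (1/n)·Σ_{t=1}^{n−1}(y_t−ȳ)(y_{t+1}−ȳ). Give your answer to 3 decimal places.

Mean ȳ = (21.5 + 23.6 + 14.3 + 23.7 + 29.0 + 18.9 + 18.2 + 26.7)/8 = 21.9875
Deviations: -0.4875, 1.6125, -7.6875, 1.7125, 7.0125, -3.0875, -3.7875, 4.7125
Σ_{t=1}^{7}(y_t−ȳ)(y_{t+1}−ȳ) = -42.1439
γ_1 = -42.1439 / 8 = -5.268

-5.268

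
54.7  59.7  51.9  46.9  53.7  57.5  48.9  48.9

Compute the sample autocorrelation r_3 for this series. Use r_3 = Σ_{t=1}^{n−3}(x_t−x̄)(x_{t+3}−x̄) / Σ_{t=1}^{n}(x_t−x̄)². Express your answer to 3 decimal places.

0.072

Mean x̄ = (54.7 + 59.7 + 51.9 + 46.9 + 53.7 + 57.5 + 48.9 + 48.9)/8 = 52.7750
Σ(x_t−x̄)(x_{t+3}−x̄) = (-11.3094) + (6.4056) + (-4.1344) + (22.7656) + (-3.5844) = 10.1431
Denominator Σ(x_t−x̄)² = 140.1550
r_3 = 10.1431 / 140.1550 = 0.072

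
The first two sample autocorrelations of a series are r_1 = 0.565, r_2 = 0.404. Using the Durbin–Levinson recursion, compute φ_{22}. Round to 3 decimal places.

φ_{22} = (r_2 − r_1²) / (1 − r_1²)
r_1² = (0.565)² = 0.319225
Numerator = 0.404 − 0.3192 = 0.0848; denominator = 1 − 0.3192 = 0.6808
φ_{22} = 0.0848 / 0.6808 = 0.125

0.125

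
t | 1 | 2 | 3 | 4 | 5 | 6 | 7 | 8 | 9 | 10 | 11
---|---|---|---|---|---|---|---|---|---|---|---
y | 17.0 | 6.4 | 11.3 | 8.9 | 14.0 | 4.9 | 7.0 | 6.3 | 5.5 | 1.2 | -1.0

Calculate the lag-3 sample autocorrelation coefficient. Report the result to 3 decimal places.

Mean ȳ = (17.0 + 6.4 + 11.3 + 8.9 + 14.0 + 4.9 + 7.0 + 6.3 + 5.5 + 1.2 − 1.0)/11 = 7.4091
Numerator Σ_{t=1}^{8}(y_t−ȳ)(y_{t+3}−ȳ) = 6.6225
Denominator Σ(y_t−ȳ)² = 274.4091
r_3 = 6.6225 / 274.4091 = 0.024

0.024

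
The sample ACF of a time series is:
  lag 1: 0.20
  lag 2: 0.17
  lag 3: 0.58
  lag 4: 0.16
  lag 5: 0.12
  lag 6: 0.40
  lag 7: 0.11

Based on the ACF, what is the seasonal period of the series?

The largest autocorrelation is r_3 = 0.58, with a weaker echo at lag 6 (0.40); the remaining lags stay at or below 0.20. The elevated value at lag 1 (0.20), dropping to 0.17 at lag 2, reflects decaying short-term dependence rather than seasonality.
The dominant spike at lag 3 indicates a seasonal period of 3.

3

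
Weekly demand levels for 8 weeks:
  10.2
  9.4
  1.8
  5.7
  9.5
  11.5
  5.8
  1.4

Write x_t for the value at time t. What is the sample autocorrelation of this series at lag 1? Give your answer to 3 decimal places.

Mean x̄ = (10.2 + 9.4 + 1.8 + 5.7 + 9.5 + 11.5 + 5.8 + 1.4)/8 = 6.9125
Deviations from mean: 3.2875, 2.4875, -5.1125, -1.2125, 2.5875, 4.5875, -1.1125, -5.5125
Numerator Σ_{t=1}^{7}(x_t−x̄)(x_{t+1}−x̄) = 11.4211
Denominator Σ(x_t−x̄)² = 103.9688
r_1 = 11.4211 / 103.9688 = 0.110

0.110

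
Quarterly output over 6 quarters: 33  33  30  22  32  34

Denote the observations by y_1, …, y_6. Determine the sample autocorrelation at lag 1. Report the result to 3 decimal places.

Mean ȳ = (33 + 33 + 30 + 22 + 32 + 34)/6 = 30.6667
Deviations from mean: 2.3333, 2.3333, -0.6667, -8.6667, 1.3333, 3.3333
Numerator Σ_{t=1}^{5}(y_t−ȳ)(y_{t+1}−ȳ) = 2.5556
Denominator Σ(y_t−ȳ)² = 99.3333
r_1 = 2.5556 / 99.3333 = 0.026

0.026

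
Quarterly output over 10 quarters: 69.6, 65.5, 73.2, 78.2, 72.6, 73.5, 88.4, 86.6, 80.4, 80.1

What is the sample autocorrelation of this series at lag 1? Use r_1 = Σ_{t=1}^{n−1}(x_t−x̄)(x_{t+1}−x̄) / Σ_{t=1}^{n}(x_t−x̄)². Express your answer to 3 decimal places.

Mean x̄ = (69.6 + 65.5 + 73.2 + 78.2 + 72.6 + 73.5 + 88.4 + 86.6 + 80.4 + 80.1)/10 = 76.8100
Numerator Σ_{t=1}^{9}(x_t−x̄)(x_{t+1}−x̄) = 247.4999
Denominator Σ(x_t−x̄)² = 477.4290
r_1 = 247.4999 / 477.4290 = 0.518

0.518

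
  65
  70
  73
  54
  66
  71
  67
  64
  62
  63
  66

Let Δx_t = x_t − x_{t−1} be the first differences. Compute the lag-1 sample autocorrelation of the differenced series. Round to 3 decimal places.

First differences Δx: 5, 3, -19, 12, 5, -4, -3, -2, 1, 3
Mean of differences = 0.1000
Numerator Σ(Δx_t−Δx̄)(Δx_{t+1}−Δx̄) = -210.3100
Denominator Σ(Δx_t−Δx̄)² = 602.9000
r_1(Δx) = -210.3100 / 602.9000 = -0.349

-0.349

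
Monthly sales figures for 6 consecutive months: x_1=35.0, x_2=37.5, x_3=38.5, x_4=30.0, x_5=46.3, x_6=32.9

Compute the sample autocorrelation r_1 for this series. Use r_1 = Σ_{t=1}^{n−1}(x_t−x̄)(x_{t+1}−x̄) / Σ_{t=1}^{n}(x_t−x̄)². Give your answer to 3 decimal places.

-0.713

Mean x̄ = (35.0 + 37.5 + 38.5 + 30.0 + 46.3 + 32.9)/6 = 36.7000
Deviations from mean: -1.7000, 0.8000, 1.8000, -6.7000, 9.6000, -3.8000
Numerator Σ_{t=1}^{5}(x_t−x̄)(x_{t+1}−x̄) = -112.7800
Denominator Σ(x_t−x̄)² = 158.2600
r_1 = -112.7800 / 158.2600 = -0.713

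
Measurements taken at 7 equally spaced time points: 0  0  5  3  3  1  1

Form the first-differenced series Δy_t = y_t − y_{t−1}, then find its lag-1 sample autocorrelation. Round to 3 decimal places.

First differences Δy: 0, 5, -2, 0, -2, 0
Mean of differences = 0.1667
Numerator Σ(Δy_t−Δȳ)(Δy_{t+1}−Δȳ) = -10.1944
Denominator Σ(Δy_t−Δȳ)² = 32.8333
r_1(Δy) = -10.1944 / 32.8333 = -0.310

-0.310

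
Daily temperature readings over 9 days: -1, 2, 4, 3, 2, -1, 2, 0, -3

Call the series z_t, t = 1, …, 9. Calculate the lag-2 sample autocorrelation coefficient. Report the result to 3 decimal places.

Mean z̄ = (-1 + 2 + 4 + 3 + 2 − 1 + 2 + 0 − 3)/9 = 0.8889
Numerator Σ_{t=1}^{7}(z_t−z̄)(z_{t+2}−z̄) = -5.4691
Denominator Σ(z_t−z̄)² = 40.8889
r_2 = -5.4691 / 40.8889 = -0.134

-0.134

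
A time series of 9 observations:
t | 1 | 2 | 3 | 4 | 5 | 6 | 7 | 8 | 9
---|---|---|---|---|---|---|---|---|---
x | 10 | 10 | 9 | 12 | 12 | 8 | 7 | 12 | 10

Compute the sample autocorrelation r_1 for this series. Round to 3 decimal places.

Mean x̄ = (10 + 10 + 9 + 12 + 12 + 8 + 7 + 12 + 10)/9 = 10.0000
Numerator Σ_{t=1}^{8}(x_t−x̄)(x_{t+1}−x̄) = -2.0000
Denominator Σ(x_t−x̄)² = 26.0000
r_1 = -2.0000 / 26.0000 = -0.077

-0.077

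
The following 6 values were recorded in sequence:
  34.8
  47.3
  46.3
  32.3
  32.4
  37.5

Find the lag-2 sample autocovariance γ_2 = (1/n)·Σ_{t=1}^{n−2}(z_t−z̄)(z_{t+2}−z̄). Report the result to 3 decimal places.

-20.784

Mean z̄ = (34.8 + 47.3 + 46.3 + 32.3 + 32.4 + 37.5)/6 = 38.4333
Deviations: -3.6333, 8.8667, 7.8667, -6.1333, -6.0333, -0.9333
Σ_{t=1}^{4}(z_t−z̄)(z_{t+2}−z̄) = -124.7022
γ_2 = -124.7022 / 6 = -20.784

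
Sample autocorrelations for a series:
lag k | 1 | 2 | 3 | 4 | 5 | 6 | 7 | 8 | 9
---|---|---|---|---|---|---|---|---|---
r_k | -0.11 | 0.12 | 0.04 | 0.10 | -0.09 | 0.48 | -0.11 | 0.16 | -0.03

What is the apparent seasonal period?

6

The largest autocorrelation is r_6 = 0.48; the remaining lags stay at or below 0.16.
The dominant spike at lag 6 indicates a seasonal period of 6.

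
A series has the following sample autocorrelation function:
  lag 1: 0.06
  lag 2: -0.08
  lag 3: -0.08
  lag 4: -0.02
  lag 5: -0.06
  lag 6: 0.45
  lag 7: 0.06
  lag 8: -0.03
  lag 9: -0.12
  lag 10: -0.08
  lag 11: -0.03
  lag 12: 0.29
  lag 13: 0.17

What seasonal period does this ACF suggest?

6

The largest autocorrelation is r_6 = 0.45, with a weaker echo at lag 12 (0.29); the remaining lags stay at or below 0.17.
The dominant spike at lag 6 indicates a seasonal period of 6.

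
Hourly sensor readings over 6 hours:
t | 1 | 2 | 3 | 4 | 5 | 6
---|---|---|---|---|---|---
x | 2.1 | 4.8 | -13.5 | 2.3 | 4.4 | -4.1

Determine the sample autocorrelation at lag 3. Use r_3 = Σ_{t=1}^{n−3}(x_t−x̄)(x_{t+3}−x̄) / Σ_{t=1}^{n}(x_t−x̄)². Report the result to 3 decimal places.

Mean x̄ = (2.1 + 4.8 − 13.5 + 2.3 + 4.4 − 4.1)/6 = -0.6667
Deviations from mean: 2.7667, 5.4667, -12.8333, 2.9667, 5.0667, -3.4333
Numerator Σ_{t=1}^{3}(x_t−x̄)(x_{t+3}−x̄) = 79.9667
Denominator Σ(x_t−x̄)² = 248.4933
r_3 = 79.9667 / 248.4933 = 0.322

0.322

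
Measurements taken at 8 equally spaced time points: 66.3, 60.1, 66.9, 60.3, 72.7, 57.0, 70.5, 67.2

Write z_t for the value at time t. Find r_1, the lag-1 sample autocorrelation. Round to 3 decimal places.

Mean z̄ = (66.3 + 60.1 + 66.9 + 60.3 + 72.7 + 57.0 + 70.5 + 67.2)/8 = 65.1250
Σ(z_t−z̄)(z_{t+1}−z̄) = (-5.9044) + (-8.9194) + (-8.5644) + (-36.5494) + (-61.5469) + (-43.6719) + (11.1531) = -154.0031
Denominator Σ(z_t−z̄)² = 209.6550
r_1 = -154.0031 / 209.6550 = -0.735

-0.735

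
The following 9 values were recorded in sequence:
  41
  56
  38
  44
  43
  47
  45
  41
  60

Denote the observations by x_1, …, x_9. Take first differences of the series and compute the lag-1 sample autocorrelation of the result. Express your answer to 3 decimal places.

-0.463

First differences Δx: 15, -18, 6, -1, 4, -2, -4, 19
Mean of differences = 2.3750
Numerator Σ(Δx_t−Δx̄)(Δx_{t+1}−Δx̄) = -434.0156
Denominator Σ(Δx_t−Δx̄)² = 937.8750
r_1(Δx) = -434.0156 / 937.8750 = -0.463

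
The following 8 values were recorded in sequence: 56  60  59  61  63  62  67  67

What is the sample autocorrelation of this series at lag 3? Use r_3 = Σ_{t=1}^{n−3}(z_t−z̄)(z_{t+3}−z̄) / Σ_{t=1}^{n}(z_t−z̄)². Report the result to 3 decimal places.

Mean z̄ = (56 + 60 + 59 + 61 + 63 + 62 + 67 + 67)/8 = 61.8750
Deviations from mean: -5.8750, -1.8750, -2.8750, -0.8750, 1.1250, 0.1250, 5.1250, 5.1250
Numerator Σ_{t=1}^{5}(z_t−z̄)(z_{t+3}−z̄) = 3.9531
Denominator Σ(z_t−z̄)² = 100.8750
r_3 = 3.9531 / 100.8750 = 0.039

0.039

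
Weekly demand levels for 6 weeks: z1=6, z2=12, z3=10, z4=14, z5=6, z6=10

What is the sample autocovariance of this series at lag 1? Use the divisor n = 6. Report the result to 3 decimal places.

-3.907

Mean z̄ = (6 + 12 + 10 + 14 + 6 + 10)/6 = 9.6667
Deviations: -3.6667, 2.3333, 0.3333, 4.3333, -3.6667, 0.3333
Σ_{t=1}^{5}(z_t−z̄)(z_{t+1}−z̄) = -23.4444
γ_1 = -23.4444 / 6 = -3.907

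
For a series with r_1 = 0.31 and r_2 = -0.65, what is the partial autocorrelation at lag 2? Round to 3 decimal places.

φ_{22} = (r_2 − r_1²) / (1 − r_1²)
r_1² = (0.31)² = 0.0961
Numerator = -0.65 − 0.0961 = -0.7461; denominator = 1 − 0.0961 = 0.9039
φ_{22} = -0.7461 / 0.9039 = -0.825

-0.825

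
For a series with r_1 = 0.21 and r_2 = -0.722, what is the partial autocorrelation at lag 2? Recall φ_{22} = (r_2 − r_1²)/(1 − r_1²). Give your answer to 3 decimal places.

φ_{22} = (r_2 − r_1²) / (1 − r_1²)
r_1² = (0.21)² = 0.0441
Numerator = -0.722 − 0.0441 = -0.7661; denominator = 1 − 0.0441 = 0.9559
φ_{22} = -0.7661 / 0.9559 = -0.801

-0.801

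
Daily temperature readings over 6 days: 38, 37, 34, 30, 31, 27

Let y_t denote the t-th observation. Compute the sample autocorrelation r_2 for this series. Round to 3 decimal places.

0.095

Mean ȳ = (38 + 37 + 34 + 30 + 31 + 27)/6 = 32.8333
Numerator Σ_{t=1}^{4}(y_t−ȳ)(y_{t+2}−ȳ) = 8.6111
Denominator Σ(y_t−ȳ)² = 90.8333
r_2 = 8.6111 / 90.8333 = 0.095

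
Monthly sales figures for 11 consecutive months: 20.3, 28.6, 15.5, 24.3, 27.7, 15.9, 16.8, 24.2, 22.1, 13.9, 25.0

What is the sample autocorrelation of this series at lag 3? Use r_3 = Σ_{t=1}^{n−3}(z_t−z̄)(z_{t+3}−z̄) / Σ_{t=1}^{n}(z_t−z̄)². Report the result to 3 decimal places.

Mean z̄ = (20.3 + 28.6 + 15.5 + 24.3 + 27.7 + 15.9 + 16.8 + 24.2 + 22.1 + 13.9 + 25.0)/11 = 21.3000
Numerator Σ_{t=1}^{8}(z_t−z̄)(z_{t+3}−z̄) = 119.8100
Denominator Σ(z_t−z̄)² = 264.8000
r_3 = 119.8100 / 264.8000 = 0.452

0.452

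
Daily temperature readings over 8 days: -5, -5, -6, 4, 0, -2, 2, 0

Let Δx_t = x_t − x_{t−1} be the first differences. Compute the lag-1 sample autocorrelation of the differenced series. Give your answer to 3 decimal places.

-0.462

First differences Δx: 0, -1, 10, -4, -2, 4, -2
Mean of differences = 0.7143
Numerator Σ(Δx_t−Δx̄)(Δx_{t+1}−Δx̄) = -63.5102
Denominator Σ(Δx_t−Δx̄)² = 137.4286
r_1(Δx) = -63.5102 / 137.4286 = -0.462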